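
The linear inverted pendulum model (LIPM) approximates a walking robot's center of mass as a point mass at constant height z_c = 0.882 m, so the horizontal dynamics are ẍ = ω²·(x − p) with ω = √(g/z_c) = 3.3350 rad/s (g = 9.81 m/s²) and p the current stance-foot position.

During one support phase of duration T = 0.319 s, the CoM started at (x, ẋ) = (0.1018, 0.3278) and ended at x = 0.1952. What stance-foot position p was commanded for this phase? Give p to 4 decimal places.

ωT = 3.3350·0.319 = 1.063865; cosh(ωT) = 1.621334, sinh(ωT) = 1.276215
x(T) = p + (x₀−p)·cosh(ωT) + (ẋ₀/ω)·sinh(ωT) ⇒ p·(1 − cosh) = x(T) − x₀·cosh − (ẋ₀/ω)·sinh
numerator   = 0.1952 − (0.1018)·1.621334 − (0.3278/3.3350)·1.276215 = -0.095292
denominator = 1 − 1.621334 = -0.621334
p = -0.095292 / -0.621334 = 0.1534

p = 0.1534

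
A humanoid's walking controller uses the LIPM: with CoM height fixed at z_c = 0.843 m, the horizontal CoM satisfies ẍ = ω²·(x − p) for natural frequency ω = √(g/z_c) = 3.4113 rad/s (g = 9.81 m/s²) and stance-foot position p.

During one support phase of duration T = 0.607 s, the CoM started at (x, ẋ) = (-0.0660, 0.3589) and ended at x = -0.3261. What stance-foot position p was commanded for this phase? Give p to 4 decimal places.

p = 0.1555

ωT = 3.4113·0.607 = 2.070659; cosh(ωT) = 4.028075, sinh(ωT) = 3.901973
x(T) = p + (x₀−p)·cosh(ωT) + (ẋ₀/ω)·sinh(ωT) ⇒ p·(1 − cosh) = x(T) − x₀·cosh − (ẋ₀/ω)·sinh
numerator   = -0.3261 − (-0.0660)·4.028075 − (0.3589/3.4113)·3.901973 = -0.470770
denominator = 1 − 4.028075 = -3.028075
p = -0.470770 / -3.028075 = 0.1555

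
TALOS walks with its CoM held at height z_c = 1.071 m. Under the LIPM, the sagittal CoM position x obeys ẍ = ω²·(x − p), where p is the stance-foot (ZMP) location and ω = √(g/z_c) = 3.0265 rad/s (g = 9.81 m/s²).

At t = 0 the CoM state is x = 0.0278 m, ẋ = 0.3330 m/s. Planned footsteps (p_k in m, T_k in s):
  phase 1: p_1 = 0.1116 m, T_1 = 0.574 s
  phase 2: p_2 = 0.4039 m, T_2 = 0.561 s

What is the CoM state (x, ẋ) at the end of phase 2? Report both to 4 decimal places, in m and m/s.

phase 1: p=0.1116, T=0.574, ωT=1.737211, cosh=2.928743, sinh=2.752733; start (x,ẋ)=(0.027800, 0.333000) → end (x,ẋ)=(0.169049, 0.277122)
phase 2: p=0.4039, T=0.561, ωT=1.697867, cosh=2.822677, sinh=2.639604; start (x,ẋ)=(0.169049, 0.277122) → end (x,ẋ)=(-0.017313, -1.093942)

x = -0.0173, ẋ = -1.0939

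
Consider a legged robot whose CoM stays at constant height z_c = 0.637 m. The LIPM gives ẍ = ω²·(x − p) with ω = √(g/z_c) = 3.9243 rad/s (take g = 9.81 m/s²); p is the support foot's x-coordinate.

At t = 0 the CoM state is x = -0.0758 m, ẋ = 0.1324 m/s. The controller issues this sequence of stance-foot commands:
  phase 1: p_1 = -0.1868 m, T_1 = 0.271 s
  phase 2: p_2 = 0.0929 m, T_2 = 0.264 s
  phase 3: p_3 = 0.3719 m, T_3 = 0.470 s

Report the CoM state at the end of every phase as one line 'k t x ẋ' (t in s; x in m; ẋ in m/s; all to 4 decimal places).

phase 1: p=-0.1868, T=0.271, ωT=1.063485, cosh=1.620849, sinh=1.275599; start (x,ẋ)=(-0.075800, 0.132400) → end (x,ẋ)=(0.036151, 0.770248)
phase 2: p=0.0929, T=0.264, ωT=1.036015, cosh=1.586416, sinh=1.231550; start (x,ẋ)=(0.036151, 0.770248) → end (x,ẋ)=(0.244597, 0.947668)
phase 3: p=0.3719, T=0.470, ωT=1.844421, cosh=3.241277, sinh=3.083160; start (x,ẋ)=(0.244597, 0.947668) → end (x,ẋ)=(0.703819, 1.531382)

1 0.2710 0.0362 0.7702
2 0.5350 0.2446 0.9477
3 1.0050 0.7038 1.5314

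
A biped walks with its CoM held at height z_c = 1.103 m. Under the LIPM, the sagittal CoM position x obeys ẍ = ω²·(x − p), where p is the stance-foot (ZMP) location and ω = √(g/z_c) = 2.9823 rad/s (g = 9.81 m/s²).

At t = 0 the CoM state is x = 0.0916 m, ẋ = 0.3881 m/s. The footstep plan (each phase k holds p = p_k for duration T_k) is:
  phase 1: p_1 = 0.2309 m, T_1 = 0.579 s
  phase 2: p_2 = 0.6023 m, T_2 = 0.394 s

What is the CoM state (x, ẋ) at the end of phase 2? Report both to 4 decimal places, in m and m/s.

phase 1: p=0.2309, T=0.579, ωT=1.726752, cosh=2.900111, sinh=2.722250; start (x,ẋ)=(0.091600, 0.388100) → end (x,ẋ)=(0.181173, -0.005383)
phase 2: p=0.6023, T=0.394, ωT=1.175026, cosh=1.773519, sinh=1.464708; start (x,ẋ)=(0.181173, -0.005383) → end (x,ẋ)=(-0.147221, -1.849114)

x = -0.1472, ẋ = -1.8491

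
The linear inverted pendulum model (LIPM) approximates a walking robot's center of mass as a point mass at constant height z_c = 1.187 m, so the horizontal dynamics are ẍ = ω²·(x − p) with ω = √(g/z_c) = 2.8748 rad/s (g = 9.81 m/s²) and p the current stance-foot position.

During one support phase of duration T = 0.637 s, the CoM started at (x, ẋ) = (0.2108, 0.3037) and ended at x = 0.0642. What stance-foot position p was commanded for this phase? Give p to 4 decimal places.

p = 0.4234

ωT = 2.8748·0.637 = 1.831248; cosh(ωT) = 3.200941, sinh(ωT) = 3.040728
x(T) = p + (x₀−p)·cosh(ωT) + (ẋ₀/ω)·sinh(ωT) ⇒ p·(1 − cosh) = x(T) − x₀·cosh − (ẋ₀/ω)·sinh
numerator   = 0.0642 − (0.2108)·3.200941 − (0.3037/2.8748)·3.040728 = -0.931787
denominator = 1 − 3.200941 = -2.200941
p = -0.931787 / -2.200941 = 0.4234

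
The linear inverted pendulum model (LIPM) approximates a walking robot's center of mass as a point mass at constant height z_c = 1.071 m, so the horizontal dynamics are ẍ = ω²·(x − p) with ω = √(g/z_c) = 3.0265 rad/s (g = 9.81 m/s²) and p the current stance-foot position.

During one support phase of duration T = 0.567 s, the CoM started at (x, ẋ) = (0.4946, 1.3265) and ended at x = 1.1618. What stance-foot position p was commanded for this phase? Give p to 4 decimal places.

p = 0.7684

ωT = 3.0265·0.567 = 1.716025; cosh(ωT) = 2.871078, sinh(ωT) = 2.691299
x(T) = p + (x₀−p)·cosh(ωT) + (ẋ₀/ω)·sinh(ωT) ⇒ p·(1 − cosh) = x(T) − x₀·cosh − (ẋ₀/ω)·sinh
numerator   = 1.1618 − (0.4946)·2.871078 − (1.3265/3.0265)·2.691299 = -1.437818
denominator = 1 − 2.871078 = -1.871078
p = -1.437818 / -1.871078 = 0.7684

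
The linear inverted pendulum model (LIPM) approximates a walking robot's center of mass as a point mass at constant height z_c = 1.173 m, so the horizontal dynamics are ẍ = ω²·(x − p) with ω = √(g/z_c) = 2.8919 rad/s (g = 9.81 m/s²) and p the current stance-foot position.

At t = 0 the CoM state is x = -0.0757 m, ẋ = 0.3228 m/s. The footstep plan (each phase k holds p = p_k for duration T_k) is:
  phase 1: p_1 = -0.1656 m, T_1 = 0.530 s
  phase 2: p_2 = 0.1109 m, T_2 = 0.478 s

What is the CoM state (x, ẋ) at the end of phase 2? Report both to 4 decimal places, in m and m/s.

x = 1.3838, ẋ = 3.8852

phase 1: p=-0.1656, T=0.530, ωT=1.532707, cosh=2.423323, sinh=2.207372; start (x,ẋ)=(-0.075700, 0.322800) → end (x,ẋ)=(0.298648, 1.356125)
phase 2: p=0.1109, T=0.478, ωT=1.382328, cosh=2.117580, sinh=1.866587; start (x,ẋ)=(0.298648, 1.356125) → end (x,ẋ)=(1.383788, 3.885166)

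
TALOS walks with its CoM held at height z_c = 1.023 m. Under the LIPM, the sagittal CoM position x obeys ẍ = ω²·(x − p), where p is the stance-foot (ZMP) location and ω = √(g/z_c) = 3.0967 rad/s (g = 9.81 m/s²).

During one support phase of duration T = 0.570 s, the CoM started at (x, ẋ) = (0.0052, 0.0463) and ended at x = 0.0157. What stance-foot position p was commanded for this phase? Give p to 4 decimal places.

p = 0.0211

ωT = 3.0967·0.570 = 1.765119; cosh(ωT) = 3.006717, sinh(ωT) = 2.835551
x(T) = p + (x₀−p)·cosh(ωT) + (ẋ₀/ω)·sinh(ωT) ⇒ p·(1 − cosh) = x(T) − x₀·cosh − (ẋ₀/ω)·sinh
numerator   = 0.0157 − (0.0052)·3.006717 − (0.0463/3.0967)·2.835551 = -0.042330
denominator = 1 − 3.006717 = -2.006717
p = -0.042330 / -2.006717 = 0.0211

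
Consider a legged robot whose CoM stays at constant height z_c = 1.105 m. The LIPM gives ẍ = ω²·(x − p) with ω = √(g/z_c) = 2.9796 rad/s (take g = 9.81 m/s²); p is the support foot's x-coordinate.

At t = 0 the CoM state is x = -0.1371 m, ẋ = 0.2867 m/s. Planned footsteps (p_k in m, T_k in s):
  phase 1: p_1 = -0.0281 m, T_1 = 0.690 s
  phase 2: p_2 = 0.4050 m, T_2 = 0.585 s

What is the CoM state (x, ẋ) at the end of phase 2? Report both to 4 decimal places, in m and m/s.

x = -1.1581, ẋ = -4.4178

phase 1: p=-0.0281, T=0.690, ωT=2.055924, cosh=3.971015, sinh=3.843040; start (x,ẋ)=(-0.137100, 0.286700) → end (x,ẋ)=(-0.091160, -0.109639)
phase 2: p=0.4050, T=0.585, ωT=1.743066, cosh=2.944911, sinh=2.769928; start (x,ẋ)=(-0.091160, -0.109639) → end (x,ẋ)=(-1.158069, -4.417818)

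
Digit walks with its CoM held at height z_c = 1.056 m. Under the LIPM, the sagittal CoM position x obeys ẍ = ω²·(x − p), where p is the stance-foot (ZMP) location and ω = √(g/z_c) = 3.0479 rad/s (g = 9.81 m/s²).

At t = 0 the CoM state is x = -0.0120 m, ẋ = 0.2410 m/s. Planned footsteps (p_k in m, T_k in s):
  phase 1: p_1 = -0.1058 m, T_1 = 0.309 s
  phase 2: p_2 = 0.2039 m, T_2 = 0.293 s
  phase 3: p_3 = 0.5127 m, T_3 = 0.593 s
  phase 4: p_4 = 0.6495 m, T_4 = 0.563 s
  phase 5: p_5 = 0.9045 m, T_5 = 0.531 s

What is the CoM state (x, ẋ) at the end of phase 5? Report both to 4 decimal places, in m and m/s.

phase 1: p=-0.1058, T=0.309, ωT=0.941801, cosh=1.477261, sinh=1.087336; start (x,ẋ)=(-0.012000, 0.241000) → end (x,ẋ)=(0.118744, 0.666882)
phase 2: p=0.2039, T=0.293, ωT=0.893035, cosh=1.425971, sinh=1.016560; start (x,ẋ)=(0.118744, 0.666882) → end (x,ẋ)=(0.304893, 0.687108)
phase 3: p=0.5127, T=0.593, ωT=1.807405, cosh=3.129344, sinh=2.965265; start (x,ẋ)=(0.304893, 0.687108) → end (x,ẋ)=(0.530879, 0.272072)
phase 4: p=0.6495, T=0.563, ωT=1.715968, cosh=2.870922, sinh=2.691133; start (x,ẋ)=(0.530879, 0.272072) → end (x,ẋ)=(0.549173, -0.191870)
phase 5: p=0.9045, T=0.531, ωT=1.618435, cosh=2.621698, sinh=2.423490; start (x,ẋ)=(0.549173, -0.191870) → end (x,ẋ)=(-0.179623, -3.127670)

x = -0.1796, ẋ = -3.1277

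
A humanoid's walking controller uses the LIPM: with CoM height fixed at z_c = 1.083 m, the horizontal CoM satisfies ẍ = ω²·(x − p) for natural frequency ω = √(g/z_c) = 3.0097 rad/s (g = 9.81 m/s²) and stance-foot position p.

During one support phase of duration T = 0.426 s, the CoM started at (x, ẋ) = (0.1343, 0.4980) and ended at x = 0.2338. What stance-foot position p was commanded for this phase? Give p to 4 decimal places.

ωT = 3.0097·0.426 = 1.282132; cosh(ωT) = 1.940881, sinh(ωT) = 1.663436
x(T) = p + (x₀−p)·cosh(ωT) + (ẋ₀/ω)·sinh(ωT) ⇒ p·(1 − cosh) = x(T) − x₀·cosh − (ẋ₀/ω)·sinh
numerator   = 0.2338 − (0.1343)·1.940881 − (0.4980/3.0097)·1.663436 = -0.302101
denominator = 1 − 1.940881 = -0.940881
p = -0.302101 / -0.940881 = 0.3211

p = 0.3211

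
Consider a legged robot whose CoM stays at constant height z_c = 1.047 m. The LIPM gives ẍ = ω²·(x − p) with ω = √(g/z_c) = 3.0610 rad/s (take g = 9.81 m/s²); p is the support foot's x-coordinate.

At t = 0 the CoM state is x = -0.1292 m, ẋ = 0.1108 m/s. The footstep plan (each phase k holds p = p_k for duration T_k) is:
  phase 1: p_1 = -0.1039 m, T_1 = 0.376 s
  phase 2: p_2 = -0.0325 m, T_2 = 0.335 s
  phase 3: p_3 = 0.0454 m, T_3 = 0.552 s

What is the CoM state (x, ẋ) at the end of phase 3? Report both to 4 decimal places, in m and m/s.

x = -0.4549, ẋ = -1.4691

phase 1: p=-0.1039, T=0.376, ωT=1.150936, cosh=1.738745, sinh=1.422405; start (x,ẋ)=(-0.129200, 0.110800) → end (x,ẋ)=(-0.096403, 0.082497)
phase 2: p=-0.0325, T=0.335, ωT=1.025435, cosh=1.573474, sinh=1.214834; start (x,ẋ)=(-0.096403, 0.082497) → end (x,ẋ)=(-0.100309, -0.107823)
phase 3: p=0.0454, T=0.552, ωT=1.689672, cosh=2.801142, sinh=2.616562; start (x,ẋ)=(-0.100309, -0.107823) → end (x,ẋ)=(-0.454918, -1.469051)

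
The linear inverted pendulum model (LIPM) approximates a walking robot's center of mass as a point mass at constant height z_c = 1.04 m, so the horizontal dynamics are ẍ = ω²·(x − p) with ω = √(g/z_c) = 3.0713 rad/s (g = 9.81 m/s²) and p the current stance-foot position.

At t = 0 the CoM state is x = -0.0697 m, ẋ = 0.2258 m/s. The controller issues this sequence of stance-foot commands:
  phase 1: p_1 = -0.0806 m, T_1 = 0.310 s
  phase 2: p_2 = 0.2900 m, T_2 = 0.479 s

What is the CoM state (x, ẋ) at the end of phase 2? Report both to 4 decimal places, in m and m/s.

x = -0.0859, ẋ = -0.8762

phase 1: p=-0.0806, T=0.310, ωT=0.952103, cosh=1.488541, sinh=1.102612; start (x,ẋ)=(-0.069700, 0.225800) → end (x,ẋ)=(0.016688, 0.373025)
phase 2: p=0.2900, T=0.479, ωT=1.471153, cosh=2.291956, sinh=2.062295; start (x,ẋ)=(0.016688, 0.373025) → end (x,ẋ)=(-0.085942, -0.876179)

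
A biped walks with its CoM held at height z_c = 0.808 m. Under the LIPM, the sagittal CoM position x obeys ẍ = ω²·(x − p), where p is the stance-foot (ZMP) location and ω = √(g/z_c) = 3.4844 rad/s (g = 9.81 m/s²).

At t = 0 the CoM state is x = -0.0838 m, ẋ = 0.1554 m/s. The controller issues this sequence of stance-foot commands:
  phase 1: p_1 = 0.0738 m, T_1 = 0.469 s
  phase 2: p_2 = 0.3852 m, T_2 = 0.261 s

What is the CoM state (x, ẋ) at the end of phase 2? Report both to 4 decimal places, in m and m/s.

phase 1: p=0.0738, T=0.469, ωT=1.634184, cosh=2.660192, sinh=2.465080; start (x,ẋ)=(-0.083800, 0.155400) → end (x,ẋ)=(-0.235507, -0.940284)
phase 2: p=0.3852, T=0.261, ωT=0.909428, cosh=1.442829, sinh=1.040074; start (x,ẋ)=(-0.235507, -0.940284) → end (x,ẋ)=(-0.791043, -3.606131)

x = -0.7910, ẋ = -3.6061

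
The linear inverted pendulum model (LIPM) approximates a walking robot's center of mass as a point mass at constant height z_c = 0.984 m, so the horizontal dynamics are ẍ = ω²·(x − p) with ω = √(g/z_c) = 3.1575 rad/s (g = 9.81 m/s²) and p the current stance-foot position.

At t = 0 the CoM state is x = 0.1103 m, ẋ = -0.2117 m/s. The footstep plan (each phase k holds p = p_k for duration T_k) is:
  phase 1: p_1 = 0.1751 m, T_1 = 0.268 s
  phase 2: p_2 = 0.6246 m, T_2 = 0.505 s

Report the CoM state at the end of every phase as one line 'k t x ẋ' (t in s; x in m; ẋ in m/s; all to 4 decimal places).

phase 1: p=0.1751, T=0.268, ωT=0.846210, cosh=1.379917, sinh=0.950879; start (x,ẋ)=(0.110300, -0.211700) → end (x,ẋ)=(0.021928, -0.486684)
phase 2: p=0.6246, T=0.505, ωT=1.594538, cosh=2.564526, sinh=2.361524; start (x,ẋ)=(0.021928, -0.486684) → end (x,ẋ)=(-1.284964, -5.741945)

1 0.2680 0.0219 -0.4867
2 0.7730 -1.2850 -5.7419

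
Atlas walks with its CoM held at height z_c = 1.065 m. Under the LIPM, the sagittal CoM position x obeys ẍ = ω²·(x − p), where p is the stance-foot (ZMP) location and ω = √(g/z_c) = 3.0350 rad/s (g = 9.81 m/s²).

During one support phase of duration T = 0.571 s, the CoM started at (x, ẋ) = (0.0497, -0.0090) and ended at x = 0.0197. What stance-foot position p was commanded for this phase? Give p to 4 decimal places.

ωT = 3.0350·0.571 = 1.732985; cosh(ωT) = 2.917136, sinh(ωT) = 2.740380
x(T) = p + (x₀−p)·cosh(ωT) + (ẋ₀/ω)·sinh(ωT) ⇒ p·(1 − cosh) = x(T) − x₀·cosh − (ẋ₀/ω)·sinh
numerator   = 0.0197 − (0.0497)·2.917136 − (-0.0090/3.0350)·2.740380 = -0.117155
denominator = 1 − 2.917136 = -1.917136
p = -0.117155 / -1.917136 = 0.0611

p = 0.0611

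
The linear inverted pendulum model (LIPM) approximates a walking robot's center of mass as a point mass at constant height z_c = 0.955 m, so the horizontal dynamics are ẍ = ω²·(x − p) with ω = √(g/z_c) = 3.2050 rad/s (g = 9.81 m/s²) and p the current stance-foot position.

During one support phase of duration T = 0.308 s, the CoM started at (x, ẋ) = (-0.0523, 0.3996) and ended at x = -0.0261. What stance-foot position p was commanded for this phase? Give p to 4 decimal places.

ωT = 3.2050·0.308 = 0.987140; cosh(ωT) = 1.528095, sinh(ωT) = 1.155454
x(T) = p + (x₀−p)·cosh(ωT) + (ẋ₀/ω)·sinh(ωT) ⇒ p·(1 − cosh) = x(T) − x₀·cosh − (ẋ₀/ω)·sinh
numerator   = -0.0261 − (-0.0523)·1.528095 − (0.3996/3.2050)·1.155454 = -0.090243
denominator = 1 − 1.528095 = -0.528095
p = -0.090243 / -0.528095 = 0.1709

p = 0.1709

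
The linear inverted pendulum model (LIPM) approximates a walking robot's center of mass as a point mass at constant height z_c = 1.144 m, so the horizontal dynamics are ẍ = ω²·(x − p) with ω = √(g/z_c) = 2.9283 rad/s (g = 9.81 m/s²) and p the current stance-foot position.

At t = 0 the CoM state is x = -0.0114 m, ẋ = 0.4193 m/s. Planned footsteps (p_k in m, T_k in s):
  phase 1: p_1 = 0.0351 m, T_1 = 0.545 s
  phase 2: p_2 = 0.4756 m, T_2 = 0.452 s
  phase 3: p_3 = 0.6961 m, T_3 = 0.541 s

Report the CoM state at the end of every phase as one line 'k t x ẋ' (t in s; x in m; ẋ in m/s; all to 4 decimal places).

phase 1: p=0.0351, T=0.545, ωT=1.595924, cosh=2.567802, sinh=2.365081; start (x,ẋ)=(-0.011400, 0.419300) → end (x,ẋ)=(0.254350, 0.754636)
phase 2: p=0.4756, T=0.452, ωT=1.323592, cosh=2.011534, sinh=1.745356; start (x,ẋ)=(0.254350, 0.754636) → end (x,ẋ)=(0.480335, 0.387185)
phase 3: p=0.6961, T=0.541, ωT=1.584210, cosh=2.540275, sinh=2.335165; start (x,ẋ)=(0.480335, 0.387185) → end (x,ẋ)=(0.456758, -0.491857)

1 0.5450 0.2544 0.7546
2 0.9970 0.4803 0.3872
3 1.5380 0.4568 -0.4919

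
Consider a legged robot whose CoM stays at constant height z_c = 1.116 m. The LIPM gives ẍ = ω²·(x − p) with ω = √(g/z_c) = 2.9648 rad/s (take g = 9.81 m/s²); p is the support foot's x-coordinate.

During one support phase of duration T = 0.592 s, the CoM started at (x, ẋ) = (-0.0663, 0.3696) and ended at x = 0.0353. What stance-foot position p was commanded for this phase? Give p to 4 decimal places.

p = 0.0591

ωT = 2.9648·0.592 = 1.755162; cosh(ωT) = 2.978631, sinh(ωT) = 2.805752
x(T) = p + (x₀−p)·cosh(ωT) + (ẋ₀/ω)·sinh(ωT) ⇒ p·(1 − cosh) = x(T) − x₀·cosh − (ẋ₀/ω)·sinh
numerator   = 0.0353 − (-0.0663)·2.978631 − (0.3696/2.9648)·2.805752 = -0.116989
denominator = 1 − 2.978631 = -1.978631
p = -0.116989 / -1.978631 = 0.0591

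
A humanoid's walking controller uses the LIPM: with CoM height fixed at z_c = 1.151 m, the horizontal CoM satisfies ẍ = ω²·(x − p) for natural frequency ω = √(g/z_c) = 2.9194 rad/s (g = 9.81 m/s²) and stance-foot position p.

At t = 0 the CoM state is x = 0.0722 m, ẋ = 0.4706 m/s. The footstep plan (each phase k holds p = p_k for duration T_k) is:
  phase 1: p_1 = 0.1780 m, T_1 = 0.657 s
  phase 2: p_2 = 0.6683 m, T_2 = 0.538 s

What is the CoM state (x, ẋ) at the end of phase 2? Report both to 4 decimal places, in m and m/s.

phase 1: p=0.1780, T=0.657, ωT=1.918046, cosh=3.477268, sinh=3.330374; start (x,ẋ)=(0.072200, 0.470600) → end (x,ẋ)=(0.346953, 0.607741)
phase 2: p=0.6683, T=0.538, ωT=1.570637, cosh=2.508812, sinh=2.300900; start (x,ẋ)=(0.346953, 0.607741) → end (x,ẋ)=(0.341087, -0.633858)

x = 0.3411, ẋ = -0.6339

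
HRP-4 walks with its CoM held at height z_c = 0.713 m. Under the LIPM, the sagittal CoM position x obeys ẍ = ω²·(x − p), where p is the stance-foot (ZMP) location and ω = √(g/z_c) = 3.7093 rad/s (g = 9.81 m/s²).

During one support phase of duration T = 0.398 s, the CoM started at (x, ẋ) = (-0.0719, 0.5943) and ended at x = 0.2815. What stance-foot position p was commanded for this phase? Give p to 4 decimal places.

ωT = 3.7093·0.398 = 1.476301; cosh(ωT) = 2.302605, sinh(ωT) = 2.074123
x(T) = p + (x₀−p)·cosh(ωT) + (ẋ₀/ω)·sinh(ωT) ⇒ p·(1 − cosh) = x(T) − x₀·cosh − (ẋ₀/ω)·sinh
numerator   = 0.2815 − (-0.0719)·2.302605 − (0.5943/3.7093)·2.074123 = 0.114743
denominator = 1 − 2.302605 = -1.302605
p = 0.114743 / -1.302605 = -0.0881

p = -0.0881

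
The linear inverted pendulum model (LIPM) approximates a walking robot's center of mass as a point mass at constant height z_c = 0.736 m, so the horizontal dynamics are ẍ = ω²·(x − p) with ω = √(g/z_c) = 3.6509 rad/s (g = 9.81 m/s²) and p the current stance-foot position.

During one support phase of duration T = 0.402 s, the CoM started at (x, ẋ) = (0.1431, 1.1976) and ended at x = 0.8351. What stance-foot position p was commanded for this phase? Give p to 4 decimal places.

p = 0.1290

ωT = 3.6509·0.402 = 1.467662; cosh(ωT) = 2.284771, sinh(ωT) = 2.054307
x(T) = p + (x₀−p)·cosh(ωT) + (ẋ₀/ω)·sinh(ωT) ⇒ p·(1 − cosh) = x(T) − x₀·cosh − (ẋ₀/ω)·sinh
numerator   = 0.8351 − (0.1431)·2.284771 − (1.1976/3.6509)·2.054307 = -0.165722
denominator = 1 − 2.284771 = -1.284771
p = -0.165722 / -1.284771 = 0.1290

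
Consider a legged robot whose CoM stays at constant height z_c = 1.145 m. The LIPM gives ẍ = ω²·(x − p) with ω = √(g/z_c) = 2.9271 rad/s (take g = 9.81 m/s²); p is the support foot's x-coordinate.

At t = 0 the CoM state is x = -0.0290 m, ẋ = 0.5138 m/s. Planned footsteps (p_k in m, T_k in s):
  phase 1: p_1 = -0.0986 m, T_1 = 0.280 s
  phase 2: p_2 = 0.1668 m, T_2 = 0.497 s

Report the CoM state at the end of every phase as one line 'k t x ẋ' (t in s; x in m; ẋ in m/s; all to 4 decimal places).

phase 1: p=-0.0986, T=0.280, ωT=0.819588, cosh=1.355089, sinh=0.914476; start (x,ẋ)=(-0.029000, 0.513800) → end (x,ẋ)=(0.156234, 0.882547)
phase 2: p=0.1668, T=0.497, ωT=1.454769, cosh=2.258473, sinh=2.025019; start (x,ẋ)=(0.156234, 0.882547) → end (x,ẋ)=(0.753499, 1.930581)

1 0.2800 0.1562 0.8825
2 0.7770 0.7535 1.9306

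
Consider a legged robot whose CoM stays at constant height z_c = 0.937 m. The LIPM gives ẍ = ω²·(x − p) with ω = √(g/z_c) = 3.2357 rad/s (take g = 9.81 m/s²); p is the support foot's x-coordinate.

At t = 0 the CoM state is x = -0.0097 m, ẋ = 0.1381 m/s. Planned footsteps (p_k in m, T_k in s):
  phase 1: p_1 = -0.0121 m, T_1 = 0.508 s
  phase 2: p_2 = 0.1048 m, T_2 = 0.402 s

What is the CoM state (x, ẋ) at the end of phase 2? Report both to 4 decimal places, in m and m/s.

x = 0.3015, ẋ = 0.7462

phase 1: p=-0.0121, T=0.508, ωT=1.643736, cosh=2.683860, sinh=2.490603; start (x,ẋ)=(-0.009700, 0.138100) → end (x,ẋ)=(0.100640, 0.389982)
phase 2: p=0.1048, T=0.402, ωT=1.300751, cosh=1.972191, sinh=1.699864; start (x,ẋ)=(0.100640, 0.389982) → end (x,ẋ)=(0.301472, 0.746241)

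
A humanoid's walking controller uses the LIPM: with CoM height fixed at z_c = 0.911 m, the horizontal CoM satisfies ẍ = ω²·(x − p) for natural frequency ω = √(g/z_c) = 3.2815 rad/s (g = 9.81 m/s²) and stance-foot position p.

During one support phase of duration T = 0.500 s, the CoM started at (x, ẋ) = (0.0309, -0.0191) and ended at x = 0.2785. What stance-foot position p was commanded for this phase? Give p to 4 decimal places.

ωT = 3.2815·0.500 = 1.640750; cosh(ωT) = 2.676436, sinh(ωT) = 2.482601
x(T) = p + (x₀−p)·cosh(ωT) + (ẋ₀/ω)·sinh(ωT) ⇒ p·(1 − cosh) = x(T) − x₀·cosh − (ẋ₀/ω)·sinh
numerator   = 0.2785 − (0.0309)·2.676436 − (-0.0191/3.2815)·2.482601 = 0.210248
denominator = 1 − 2.676436 = -1.676436
p = 0.210248 / -1.676436 = -0.1254

p = -0.1254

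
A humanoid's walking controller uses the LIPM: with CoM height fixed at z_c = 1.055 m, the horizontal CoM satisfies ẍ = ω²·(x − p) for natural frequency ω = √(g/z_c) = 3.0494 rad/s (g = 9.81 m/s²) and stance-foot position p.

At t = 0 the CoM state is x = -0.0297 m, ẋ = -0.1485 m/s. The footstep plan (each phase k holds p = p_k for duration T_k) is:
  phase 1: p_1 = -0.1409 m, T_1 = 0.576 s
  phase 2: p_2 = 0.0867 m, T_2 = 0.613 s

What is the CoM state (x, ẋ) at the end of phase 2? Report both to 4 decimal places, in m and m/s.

phase 1: p=-0.1409, T=0.576, ωT=1.756454, cosh=2.982261, sinh=2.809605; start (x,ẋ)=(-0.029700, -0.148500) → end (x,ẋ)=(0.053905, 0.509852)
phase 2: p=0.0867, T=0.613, ωT=1.869282, cosh=3.318938, sinh=3.164703; start (x,ẋ)=(0.053905, 0.509852) → end (x,ẋ)=(0.506986, 1.375681)

x = 0.5070, ẋ = 1.3757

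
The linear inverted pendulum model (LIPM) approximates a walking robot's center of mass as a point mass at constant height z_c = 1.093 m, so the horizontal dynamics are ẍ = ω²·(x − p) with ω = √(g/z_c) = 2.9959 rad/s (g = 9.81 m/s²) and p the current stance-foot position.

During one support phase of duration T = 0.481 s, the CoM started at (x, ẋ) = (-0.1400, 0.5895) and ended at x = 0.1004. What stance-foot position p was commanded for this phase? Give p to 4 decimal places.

p = -0.0165

ωT = 2.9959·0.481 = 1.441028; cosh(ωT) = 2.230860, sinh(ωT) = 1.994176
x(T) = p + (x₀−p)·cosh(ωT) + (ẋ₀/ω)·sinh(ωT) ⇒ p·(1 − cosh) = x(T) − x₀·cosh − (ẋ₀/ω)·sinh
numerator   = 0.1004 − (-0.1400)·2.230860 − (0.5895/2.9959)·1.994176 = 0.020329
denominator = 1 − 2.230860 = -1.230860
p = 0.020329 / -1.230860 = -0.0165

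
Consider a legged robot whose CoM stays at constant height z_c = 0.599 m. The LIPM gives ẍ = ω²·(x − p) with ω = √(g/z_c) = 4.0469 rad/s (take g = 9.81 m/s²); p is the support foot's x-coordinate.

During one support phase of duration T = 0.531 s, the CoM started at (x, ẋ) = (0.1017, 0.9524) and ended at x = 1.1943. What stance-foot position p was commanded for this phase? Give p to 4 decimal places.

p = 0.0726

ωT = 4.0469·0.531 = 2.148904; cosh(ωT) = 4.346033, sinh(ωT) = 4.229421
x(T) = p + (x₀−p)·cosh(ωT) + (ẋ₀/ω)·sinh(ωT) ⇒ p·(1 − cosh) = x(T) − x₀·cosh − (ẋ₀/ω)·sinh
numerator   = 1.1943 − (0.1017)·4.346033 − (0.9524/4.0469)·4.229421 = -0.243046
denominator = 1 − 4.346033 = -3.346033
p = -0.243046 / -3.346033 = 0.0726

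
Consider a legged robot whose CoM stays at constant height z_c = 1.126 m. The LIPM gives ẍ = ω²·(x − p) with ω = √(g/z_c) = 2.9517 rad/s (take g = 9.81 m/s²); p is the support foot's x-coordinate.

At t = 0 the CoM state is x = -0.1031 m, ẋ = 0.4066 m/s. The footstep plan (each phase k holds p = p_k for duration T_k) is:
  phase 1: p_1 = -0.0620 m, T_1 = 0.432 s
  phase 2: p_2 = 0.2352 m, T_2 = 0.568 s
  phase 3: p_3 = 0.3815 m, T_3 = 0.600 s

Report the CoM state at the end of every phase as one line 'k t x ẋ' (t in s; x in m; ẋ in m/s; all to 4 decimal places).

phase 1: p=-0.0620, T=0.432, ωT=1.275134, cosh=1.929288, sinh=1.649895; start (x,ẋ)=(-0.103100, 0.406600) → end (x,ẋ)=(0.085981, 0.584292)
phase 2: p=0.2352, T=0.568, ωT=1.676566, cosh=2.767088, sinh=2.580072; start (x,ẋ)=(0.085981, 0.584292) → end (x,ẋ)=(0.333026, 0.480395)
phase 3: p=0.3815, T=0.600, ωT=1.771020, cosh=3.023502, sinh=2.853343; start (x,ẋ)=(0.333026, 0.480395) → end (x,ẋ)=(0.699326, 1.044216)

1 0.4320 0.0860 0.5843
2 1.0000 0.3330 0.4804
3 1.6000 0.6993 1.0442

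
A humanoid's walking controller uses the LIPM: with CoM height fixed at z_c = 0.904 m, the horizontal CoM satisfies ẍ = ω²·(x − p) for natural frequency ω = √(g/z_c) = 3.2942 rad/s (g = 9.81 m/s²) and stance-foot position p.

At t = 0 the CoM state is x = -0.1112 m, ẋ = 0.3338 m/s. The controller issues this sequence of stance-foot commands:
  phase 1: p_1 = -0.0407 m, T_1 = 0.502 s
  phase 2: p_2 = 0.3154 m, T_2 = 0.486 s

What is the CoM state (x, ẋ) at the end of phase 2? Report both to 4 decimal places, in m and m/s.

x = -0.2072, ẋ = -1.4630

phase 1: p=-0.0407, T=0.502, ωT=1.653688, cosh=2.708782, sinh=2.517439; start (x,ẋ)=(-0.111200, 0.333800) → end (x,ẋ)=(0.023422, 0.319539)
phase 2: p=0.3154, T=0.486, ωT=1.600981, cosh=2.579797, sinh=2.378098; start (x,ẋ)=(0.023422, 0.319539) → end (x,ẋ)=(-0.207168, -1.462991)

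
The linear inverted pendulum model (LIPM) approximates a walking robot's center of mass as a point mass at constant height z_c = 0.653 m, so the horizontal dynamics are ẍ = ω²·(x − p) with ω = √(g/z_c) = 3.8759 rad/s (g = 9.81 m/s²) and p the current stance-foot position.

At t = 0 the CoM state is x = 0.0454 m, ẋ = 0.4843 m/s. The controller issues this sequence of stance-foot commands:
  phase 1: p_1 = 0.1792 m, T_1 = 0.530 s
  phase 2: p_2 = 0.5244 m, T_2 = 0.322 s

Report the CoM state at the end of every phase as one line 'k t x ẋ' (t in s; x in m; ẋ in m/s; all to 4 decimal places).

1 0.5300 0.1281 -0.0695
2 0.8520 -0.2514 -2.5859

phase 1: p=0.1792, T=0.530, ωT=2.054227, cosh=3.964499, sinh=3.836307; start (x,ẋ)=(0.045400, 0.484300) → end (x,ẋ)=(0.128103, -0.069484)
phase 2: p=0.5244, T=0.322, ωT=1.248040, cosh=1.885287, sinh=1.598220; start (x,ẋ)=(0.128103, -0.069484) → end (x,ẋ)=(-0.251386, -2.585878)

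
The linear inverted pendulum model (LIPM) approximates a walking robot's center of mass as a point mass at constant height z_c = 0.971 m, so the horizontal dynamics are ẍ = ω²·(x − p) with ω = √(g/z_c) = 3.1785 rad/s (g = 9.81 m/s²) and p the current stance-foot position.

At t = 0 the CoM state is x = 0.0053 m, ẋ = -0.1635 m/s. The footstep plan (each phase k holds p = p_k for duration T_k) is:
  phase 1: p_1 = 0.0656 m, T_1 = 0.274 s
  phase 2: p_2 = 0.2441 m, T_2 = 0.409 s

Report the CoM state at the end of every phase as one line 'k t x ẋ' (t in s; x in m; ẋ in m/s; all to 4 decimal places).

1 0.2740 -0.0697 -0.4184
2 0.6830 -0.5980 -2.5187

phase 1: p=0.0656, T=0.274, ωT=0.870909, cosh=1.403826, sinh=0.985255; start (x,ẋ)=(0.005300, -0.163500) → end (x,ẋ)=(-0.069732, -0.418363)
phase 2: p=0.2441, T=0.409, ωT=1.300007, cosh=1.970925, sinh=1.698395; start (x,ẋ)=(-0.069732, -0.418363) → end (x,ẋ)=(-0.597986, -2.518735)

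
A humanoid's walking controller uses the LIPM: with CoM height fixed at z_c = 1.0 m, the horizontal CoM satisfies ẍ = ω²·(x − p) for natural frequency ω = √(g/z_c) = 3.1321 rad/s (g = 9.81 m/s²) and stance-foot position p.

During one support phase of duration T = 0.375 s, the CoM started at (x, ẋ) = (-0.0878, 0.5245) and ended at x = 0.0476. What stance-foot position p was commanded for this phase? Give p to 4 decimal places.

p = 0.0542

ωT = 3.1321·0.375 = 1.174538; cosh(ωT) = 1.772804, sinh(ωT) = 1.463842
x(T) = p + (x₀−p)·cosh(ωT) + (ẋ₀/ω)·sinh(ωT) ⇒ p·(1 − cosh) = x(T) − x₀·cosh − (ẋ₀/ω)·sinh
numerator   = 0.0476 − (-0.0878)·1.772804 − (0.5245/3.1321)·1.463842 = -0.041882
denominator = 1 − 1.772804 = -0.772804
p = -0.041882 / -0.772804 = 0.0542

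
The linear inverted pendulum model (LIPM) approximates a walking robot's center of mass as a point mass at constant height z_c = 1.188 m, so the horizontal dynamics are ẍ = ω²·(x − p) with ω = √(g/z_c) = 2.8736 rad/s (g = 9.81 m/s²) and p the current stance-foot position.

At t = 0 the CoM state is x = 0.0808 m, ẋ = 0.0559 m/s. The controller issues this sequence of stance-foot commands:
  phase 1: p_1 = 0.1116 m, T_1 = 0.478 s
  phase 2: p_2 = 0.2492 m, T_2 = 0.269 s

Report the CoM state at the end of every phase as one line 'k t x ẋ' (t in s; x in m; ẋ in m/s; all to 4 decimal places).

1 0.4780 0.0828 -0.0461
2 0.7470 0.0169 -0.4681

phase 1: p=0.1116, T=0.478, ωT=1.373581, cosh=2.101333, sinh=1.848134; start (x,ẋ)=(0.080800, 0.055900) → end (x,ẋ)=(0.082831, -0.046108)
phase 2: p=0.2492, T=0.269, ωT=0.772998, cosh=1.313939, sinh=0.852312; start (x,ẋ)=(0.082831, -0.046108) → end (x,ẋ)=(0.016925, -0.468056)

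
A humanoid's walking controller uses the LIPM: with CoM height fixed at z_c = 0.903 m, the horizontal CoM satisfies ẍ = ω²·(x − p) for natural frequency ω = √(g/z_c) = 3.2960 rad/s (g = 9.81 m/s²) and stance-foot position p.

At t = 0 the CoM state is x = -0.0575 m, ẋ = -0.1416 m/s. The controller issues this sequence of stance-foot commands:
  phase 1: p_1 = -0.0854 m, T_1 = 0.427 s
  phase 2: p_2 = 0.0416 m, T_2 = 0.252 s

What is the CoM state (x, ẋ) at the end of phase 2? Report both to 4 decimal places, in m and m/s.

phase 1: p=-0.0854, T=0.427, ωT=1.407392, cosh=2.165034, sinh=1.920253; start (x,ẋ)=(-0.057500, -0.141600) → end (x,ẋ)=(-0.107492, -0.129985)
phase 2: p=0.0416, T=0.252, ωT=0.830592, cosh=1.365234, sinh=0.929443; start (x,ẋ)=(-0.107492, -0.129985) → end (x,ẋ)=(-0.198600, -0.634195)

x = -0.1986, ẋ = -0.6342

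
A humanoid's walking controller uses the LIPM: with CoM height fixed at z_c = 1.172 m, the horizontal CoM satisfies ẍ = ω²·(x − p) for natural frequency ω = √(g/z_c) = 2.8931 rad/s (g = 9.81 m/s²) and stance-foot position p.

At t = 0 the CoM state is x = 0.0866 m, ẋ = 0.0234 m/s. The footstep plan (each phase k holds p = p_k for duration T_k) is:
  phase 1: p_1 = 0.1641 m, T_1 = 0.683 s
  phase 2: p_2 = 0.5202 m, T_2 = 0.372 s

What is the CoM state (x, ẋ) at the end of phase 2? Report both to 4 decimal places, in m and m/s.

x = -0.7993, ẋ = -3.4546

phase 1: p=0.1641, T=0.683, ωT=1.975987, cosh=3.676181, sinh=3.537557; start (x,ẋ)=(0.086600, 0.023400) → end (x,ẋ)=(-0.092192, -0.707152)
phase 2: p=0.5202, T=0.372, ωT=1.076233, cosh=1.637243, sinh=1.296366; start (x,ẋ)=(-0.092192, -0.707152) → end (x,ẋ)=(-0.799300, -3.454563)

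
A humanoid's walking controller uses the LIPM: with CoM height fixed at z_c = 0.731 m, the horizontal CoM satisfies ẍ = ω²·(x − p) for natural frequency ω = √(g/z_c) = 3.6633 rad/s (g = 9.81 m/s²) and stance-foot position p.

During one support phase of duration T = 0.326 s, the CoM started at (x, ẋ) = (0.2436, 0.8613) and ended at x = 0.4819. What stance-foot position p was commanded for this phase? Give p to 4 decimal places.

ωT = 3.6633·0.326 = 1.194236; cosh(ωT) = 1.801985, sinh(ωT) = 1.499049
x(T) = p + (x₀−p)·cosh(ωT) + (ẋ₀/ω)·sinh(ωT) ⇒ p·(1 − cosh) = x(T) − x₀·cosh − (ẋ₀/ω)·sinh
numerator   = 0.4819 − (0.2436)·1.801985 − (0.8613/3.6633)·1.499049 = -0.309514
denominator = 1 − 1.801985 = -0.801985
p = -0.309514 / -0.801985 = 0.3859

p = 0.3859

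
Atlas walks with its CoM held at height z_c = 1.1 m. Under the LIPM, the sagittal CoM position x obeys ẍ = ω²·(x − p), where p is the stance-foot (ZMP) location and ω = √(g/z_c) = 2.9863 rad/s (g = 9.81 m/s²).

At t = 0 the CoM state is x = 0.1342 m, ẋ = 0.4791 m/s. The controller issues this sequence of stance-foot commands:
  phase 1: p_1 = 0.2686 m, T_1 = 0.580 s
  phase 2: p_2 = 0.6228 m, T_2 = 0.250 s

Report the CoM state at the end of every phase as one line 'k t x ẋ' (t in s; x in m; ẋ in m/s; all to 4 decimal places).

phase 1: p=0.2686, T=0.580, ωT=1.732054, cosh=2.914586, sinh=2.737666; start (x,ẋ)=(0.134200, 0.479100) → end (x,ẋ)=(0.316091, 0.297592)
phase 2: p=0.6228, T=0.250, ωT=0.746575, cosh=1.291874, sinh=0.817887; start (x,ẋ)=(0.316091, 0.297592) → end (x,ẋ)=(0.308074, -0.364673)

1 0.5800 0.3161 0.2976
2 0.8300 0.3081 -0.3647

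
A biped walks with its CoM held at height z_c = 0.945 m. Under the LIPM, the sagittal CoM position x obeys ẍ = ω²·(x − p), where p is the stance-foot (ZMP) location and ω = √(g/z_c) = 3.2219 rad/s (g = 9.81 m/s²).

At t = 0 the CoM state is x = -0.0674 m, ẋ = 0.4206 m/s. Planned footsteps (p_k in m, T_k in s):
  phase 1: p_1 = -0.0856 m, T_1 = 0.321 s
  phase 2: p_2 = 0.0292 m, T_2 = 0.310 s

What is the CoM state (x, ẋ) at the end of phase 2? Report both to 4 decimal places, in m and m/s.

x = 0.4128, ẋ = 1.4197

phase 1: p=-0.0856, T=0.321, ωT=1.034230, cosh=1.584220, sinh=1.228720; start (x,ẋ)=(-0.067400, 0.420600) → end (x,ẋ)=(0.103635, 0.738373)
phase 2: p=0.0292, T=0.310, ωT=0.998789, cosh=1.541659, sinh=1.173333; start (x,ẋ)=(0.103635, 0.738373) → end (x,ẋ)=(0.412850, 1.419710)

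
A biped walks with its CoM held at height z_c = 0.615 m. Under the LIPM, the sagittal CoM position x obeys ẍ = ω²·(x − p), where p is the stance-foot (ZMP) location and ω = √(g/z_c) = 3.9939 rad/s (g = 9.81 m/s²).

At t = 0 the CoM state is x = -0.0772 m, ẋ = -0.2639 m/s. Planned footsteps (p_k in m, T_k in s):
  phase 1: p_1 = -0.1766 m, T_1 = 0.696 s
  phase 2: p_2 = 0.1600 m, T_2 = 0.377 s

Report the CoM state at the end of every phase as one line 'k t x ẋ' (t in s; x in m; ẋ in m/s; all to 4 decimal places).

1 0.6960 0.0970 1.0519
2 1.0730 0.5755 1.9486

phase 1: p=-0.1766, T=0.696, ωT=2.779754, cosh=8.088558, sinh=8.026504; start (x,ẋ)=(-0.077200, -0.263900) → end (x,ẋ)=(0.097045, 1.051901)
phase 2: p=0.1600, T=0.377, ωT=1.505700, cosh=2.364585, sinh=2.142724; start (x,ẋ)=(0.097045, 1.051901) → end (x,ẋ)=(0.575482, 1.948554)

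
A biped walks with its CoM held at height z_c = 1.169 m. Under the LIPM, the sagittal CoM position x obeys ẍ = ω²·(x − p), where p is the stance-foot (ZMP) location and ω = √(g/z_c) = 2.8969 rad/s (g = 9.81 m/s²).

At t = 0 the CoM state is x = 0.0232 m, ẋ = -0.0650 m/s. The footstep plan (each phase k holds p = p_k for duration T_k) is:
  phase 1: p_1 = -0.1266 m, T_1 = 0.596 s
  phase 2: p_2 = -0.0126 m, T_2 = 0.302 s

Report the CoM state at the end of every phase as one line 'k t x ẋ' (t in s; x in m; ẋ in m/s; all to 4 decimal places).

phase 1: p=-0.1266, T=0.596, ωT=1.726552, cosh=2.899569, sinh=2.721672; start (x,ẋ)=(0.023200, -0.065000) → end (x,ẋ)=(0.246687, 0.992613)
phase 2: p=-0.0126, T=0.302, ωT=0.874864, cosh=1.407734, sinh=0.990815; start (x,ẋ)=(0.246687, 0.992613) → end (x,ẋ)=(0.691907, 2.141564)

1 0.5960 0.2467 0.9926
2 0.8980 0.6919 2.1416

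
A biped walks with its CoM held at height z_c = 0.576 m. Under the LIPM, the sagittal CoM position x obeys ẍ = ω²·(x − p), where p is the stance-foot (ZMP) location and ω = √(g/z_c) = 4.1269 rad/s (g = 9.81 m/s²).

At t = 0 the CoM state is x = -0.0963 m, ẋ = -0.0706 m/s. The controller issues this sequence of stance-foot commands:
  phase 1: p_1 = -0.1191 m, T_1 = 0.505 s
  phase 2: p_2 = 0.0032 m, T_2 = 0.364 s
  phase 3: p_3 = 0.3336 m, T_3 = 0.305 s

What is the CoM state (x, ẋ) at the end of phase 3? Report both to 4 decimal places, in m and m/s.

phase 1: p=-0.1191, T=0.505, ωT=2.084084, cosh=4.080826, sinh=3.956405; start (x,ẋ)=(-0.096300, -0.070600) → end (x,ẋ)=(-0.093740, 0.084165)
phase 2: p=0.0032, T=0.364, ωT=1.502192, cosh=2.357082, sinh=2.134440; start (x,ẋ)=(-0.093740, 0.084165) → end (x,ẋ)=(-0.181766, -0.655528)
phase 3: p=0.3336, T=0.305, ωT=1.258704, cosh=1.902439, sinh=1.618418; start (x,ẋ)=(-0.181766, -0.655528) → end (x,ẋ)=(-0.903927, -4.689259)

x = -0.9039, ẋ = -4.6893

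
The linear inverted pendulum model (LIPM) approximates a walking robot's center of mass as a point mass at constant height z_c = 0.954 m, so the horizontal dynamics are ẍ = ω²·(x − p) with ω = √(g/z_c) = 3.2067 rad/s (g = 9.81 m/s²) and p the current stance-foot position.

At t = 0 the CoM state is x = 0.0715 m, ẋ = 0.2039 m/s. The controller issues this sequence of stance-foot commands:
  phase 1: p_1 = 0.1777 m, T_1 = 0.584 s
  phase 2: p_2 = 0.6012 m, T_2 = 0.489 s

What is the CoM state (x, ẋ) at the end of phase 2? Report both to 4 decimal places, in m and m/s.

phase 1: p=0.1777, T=0.584, ωT=1.872713, cosh=3.329814, sinh=3.176108; start (x,ẋ)=(0.071500, 0.203900) → end (x,ẋ)=(0.026029, -0.402679)
phase 2: p=0.6012, T=0.489, ωT=1.568076, cosh=2.502928, sinh=2.294482; start (x,ẋ)=(0.026029, -0.402679) → end (x,ẋ)=(-1.126541, -5.239826)

x = -1.1265, ẋ = -5.2398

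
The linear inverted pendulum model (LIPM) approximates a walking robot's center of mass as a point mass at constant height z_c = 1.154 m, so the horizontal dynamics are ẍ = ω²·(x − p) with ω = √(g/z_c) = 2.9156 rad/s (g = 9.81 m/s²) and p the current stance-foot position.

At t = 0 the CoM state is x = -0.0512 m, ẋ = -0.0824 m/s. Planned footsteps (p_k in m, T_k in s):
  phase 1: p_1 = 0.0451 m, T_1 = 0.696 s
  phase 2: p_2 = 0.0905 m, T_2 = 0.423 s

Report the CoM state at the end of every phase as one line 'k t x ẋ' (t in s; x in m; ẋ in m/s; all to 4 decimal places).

1 0.6960 -0.4332 -1.3686
2 1.1190 -1.6219 -4.9464

phase 1: p=0.0451, T=0.696, ωT=2.029258, cosh=3.869934, sinh=3.738501; start (x,ẋ)=(-0.051200, -0.082400) → end (x,ẋ)=(-0.433231, -1.368550)
phase 2: p=0.0905, T=0.423, ωT=1.233299, cosh=1.861932, sinh=1.570602; start (x,ẋ)=(-0.433231, -1.368550) → end (x,ẋ)=(-1.621875, -4.946443)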